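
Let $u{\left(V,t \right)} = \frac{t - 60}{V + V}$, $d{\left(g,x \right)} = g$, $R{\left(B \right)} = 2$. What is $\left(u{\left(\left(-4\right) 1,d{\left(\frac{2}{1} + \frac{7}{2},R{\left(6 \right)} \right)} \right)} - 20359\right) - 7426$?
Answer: $- \frac{444451}{16} \approx -27778.0$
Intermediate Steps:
$u{\left(V,t \right)} = \frac{-60 + t}{2 V}$
$\left(u{\left(\left(-4\right) 1,d{\left(\frac{2}{1} + \frac{7}{2},R{\left(6 \right)} \right)} \right)} - 20359\right) - 7426 = \left(\frac{-60 + \left(\frac{2}{1} + \frac{7}{2}\right)}{2 \left(\left(-4\right) 1\right)} - 20359\right) - 7426 = \left(\frac{-60 + \left(2 \cdot 1 + 7 \cdot \frac{1}{2}\right)}{2 \left(-4\right)} - 20359\right) - 7426 = \left(\frac{1}{2} \left(- \frac{1}{4}\right) \left(-60 + \left(2 + \frac{7}{2}\right)\right) - 20359\right) - 7426 = \left(\frac{1}{2} \left(- \frac{1}{4}\right) \left(-60 + \frac{11}{2}\right) - 20359\right) - 7426 = \left(\frac{1}{2} \left(- \frac{1}{4}\right) \left(- \frac{109}{2}\right) - 20359\right) - 7426 = \left(\frac{109}{16} - 20359\right) - 7426 = - \frac{325635}{16} - 7426 = - \frac{444451}{16}$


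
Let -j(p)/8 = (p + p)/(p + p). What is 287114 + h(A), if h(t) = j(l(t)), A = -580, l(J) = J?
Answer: 287106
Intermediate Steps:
j(p) = -8 (j(p) = -8*(p + p)/(p + p) = -8*2*p/(2*p) = -8*2*p*1/(2*p) = -8*1 = -8)
h(t) = -8
287114 + h(A) = 287114 - 8 = 287106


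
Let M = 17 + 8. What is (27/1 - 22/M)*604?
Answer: 394412/25 ≈ 15776.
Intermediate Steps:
M = 25
(27/1 - 22/M)*604 = (27/1 - 22/25)*604 = (27*1 - 22*1/25)*604 = (27 - 22/25)*604 = (653/25)*604 = 394412/25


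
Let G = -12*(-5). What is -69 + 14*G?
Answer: 771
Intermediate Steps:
G = 60
-69 + 14*G = -69 + 14*60 = -69 + 840 = 771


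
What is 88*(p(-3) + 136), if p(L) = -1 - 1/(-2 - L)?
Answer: 11792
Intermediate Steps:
88*(p(-3) + 136) = 88*((-1 - 1*(-3))/(2 - 3) + 136) = 88*((-1 + 3)/(-1) + 136) = 88*(-1*2 + 136) = 88*(-2 + 136) = 88*134 = 11792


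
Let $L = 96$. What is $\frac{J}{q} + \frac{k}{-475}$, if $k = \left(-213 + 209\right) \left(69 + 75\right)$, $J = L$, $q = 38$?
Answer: $\frac{1776}{475} \approx 3.7389$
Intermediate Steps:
$J = 96$
$k = -576$ ($k = \left(-4\right) 144 = -576$)
$\frac{J}{q} + \frac{k}{-475} = \frac{96}{38} - \frac{576}{-475} = 96 \cdot \frac{1}{38} - - \frac{576}{475} = \frac{48}{19} + \frac{576}{475} = \frac{1776}{475}$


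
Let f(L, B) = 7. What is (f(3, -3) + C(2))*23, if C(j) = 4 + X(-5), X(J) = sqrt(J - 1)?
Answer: 253 + 23*I*sqrt(6) ≈ 253.0 + 56.338*I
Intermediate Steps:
X(J) = sqrt(-1 + J)
C(j) = 4 + I*sqrt(6) (C(j) = 4 + sqrt(-1 - 5) = 4 + sqrt(-6) = 4 + I*sqrt(6))
(f(3, -3) + C(2))*23 = (7 + (4 + I*sqrt(6)))*23 = (11 + I*sqrt(6))*23 = 253 + 23*I*sqrt(6)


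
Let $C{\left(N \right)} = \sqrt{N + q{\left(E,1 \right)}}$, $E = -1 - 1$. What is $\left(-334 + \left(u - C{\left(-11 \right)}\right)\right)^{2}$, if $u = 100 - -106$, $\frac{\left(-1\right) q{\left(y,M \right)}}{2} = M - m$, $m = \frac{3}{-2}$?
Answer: $16368 + 1024 i \approx 16368.0 + 1024.0 i$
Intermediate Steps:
$E = -2$
$m = - \frac{3}{2}$ ($m = 3 \left(- \frac{1}{2}\right) = - \frac{3}{2} \approx -1.5$)
$q{\left(y,M \right)} = -3 - 2 M$ ($q{\left(y,M \right)} = - 2 \left(M - - \frac{3}{2}\right) = - 2 \left(M + \frac{3}{2}\right) = - 2 \left(\frac{3}{2} + M\right) = -3 - 2 M$)
$C{\left(N \right)} = \sqrt{-5 + N}$ ($C{\left(N \right)} = \sqrt{N - 5} = \sqrt{-5 + N}$)
$u = 206$ ($u = 100 + 106 = 206$)
$\left(-334 + \left(u - C{\left(-11 \right)}\right)\right)^{2} = \left(-334 + \left(206 - \sqrt{-5 - 11}\right)\right)^{2} = \left(-334 + \left(206 - \sqrt{-16}\right)\right)^{2} = \left(-334 + \left(206 - 4 i\right)\right)^{2} = \left(-128 - 4 i\right)^{2}$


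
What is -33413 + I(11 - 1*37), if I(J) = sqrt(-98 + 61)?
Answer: -33413 + I*sqrt(37) ≈ -33413.0 + 6.0828*I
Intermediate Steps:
I(J) = I*sqrt(37) (I(J) = sqrt(-37) = I*sqrt(37))
-33413 + I(11 - 1*37) = -33413 + I*sqrt(37)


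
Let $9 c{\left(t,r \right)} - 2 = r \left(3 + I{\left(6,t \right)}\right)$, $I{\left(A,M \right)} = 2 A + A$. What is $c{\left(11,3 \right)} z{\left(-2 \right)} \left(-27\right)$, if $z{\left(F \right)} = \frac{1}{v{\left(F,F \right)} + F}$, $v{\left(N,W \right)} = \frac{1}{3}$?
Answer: $117$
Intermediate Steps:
$I{\left(A,M \right)} = 3 A$
$v{\left(N,W \right)} = \frac{1}{3}$
$z{\left(F \right)} = \frac{1}{\frac{1}{3} + F}$
$c{\left(t,r \right)} = \frac{2}{9} + \frac{7 r}{3}$ ($c{\left(t,r \right)} = \frac{2}{9} + \frac{r \left(3 + 3 \cdot 6\right)}{9} = \frac{2}{9} + \frac{r \left(3 + 18\right)}{9} = \frac{2}{9} + \frac{r 21}{9} = \frac{2}{9} + \frac{21 r}{9} = \frac{2}{9} + \frac{7 r}{3}$)
$c{\left(11,3 \right)} z{\left(-2 \right)} \left(-27\right) = \left(\frac{2}{9} + \frac{7}{3} \cdot 3\right) \frac{3}{1 + 3 \left(-2\right)} \left(-27\right) = \left(\frac{2}{9} + 7\right) \frac{3}{1 - 6} \left(-27\right) = \frac{65 \frac{3}{-5}}{9} \left(-27\right) = \frac{65 \cdot 3 \left(- \frac{1}{5}\right)}{9} \left(-27\right) = \frac{65}{9} \left(- \frac{3}{5}\right) \left(-27\right) = \left(- \frac{13}{3}\right) \left(-27\right) = 117$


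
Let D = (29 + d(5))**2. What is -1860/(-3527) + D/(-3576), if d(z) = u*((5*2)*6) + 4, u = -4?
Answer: -48159021/4204184 ≈ -11.455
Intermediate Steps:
d(z) = -236 (d(z) = -4*5*2*6 + 4 = -40*6 + 4 = -4*60 + 4 = -240 + 4 = -236)
D = 42849 (D = (29 - 236)**2 = (-207)**2 = 42849)
-1860/(-3527) + D/(-3576) = -1860/(-3527) + 42849/(-3576) = -1860*(-1/3527) + 42849*(-1/3576) = 1860/3527 - 14283/1192 = -48159021/4204184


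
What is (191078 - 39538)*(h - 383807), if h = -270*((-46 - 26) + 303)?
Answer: -67613662580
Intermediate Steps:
h = -62370 (h = -270*(-72 + 303) = -270*231 = -62370)
(191078 - 39538)*(h - 383807) = (191078 - 39538)*(-62370 - 383807) = 151540*(-446177) = -67613662580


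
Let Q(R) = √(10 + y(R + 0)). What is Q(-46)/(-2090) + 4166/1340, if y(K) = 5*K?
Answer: 2083/670 - I*√55/1045 ≈ 3.109 - 0.0070968*I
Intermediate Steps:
Q(R) = √(10 + 5*R) (Q(R) = √(10 + 5*(R + 0)) = √(10 + 5*R))
Q(-46)/(-2090) + 4166/1340 = √(10 + 5*(-46))/(-2090) + 4166/1340 = √(10 - 230)*(-1/2090) + 4166*(1/1340) = √(-220)*(-1/2090) + 2083/670 = (2*I*√55)*(-1/2090) + 2083/670 = -I*√55/1045 + 2083/670 = 2083/670 - I*√55/1045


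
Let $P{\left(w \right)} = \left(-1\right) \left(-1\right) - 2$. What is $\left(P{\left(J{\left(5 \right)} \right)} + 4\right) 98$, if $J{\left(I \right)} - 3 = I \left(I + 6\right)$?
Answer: $294$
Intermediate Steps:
$J{\left(I \right)} = 3 + I \left(6 + I\right)$ ($J{\left(I \right)} = 3 + I \left(I + 6\right) = 3 + I \left(6 + I\right)$)
$P{\left(w \right)} = -1$ ($P{\left(w \right)} = 1 - 2 = -1$)
$\left(P{\left(J{\left(5 \right)} \right)} + 4\right) 98 = \left(-1 + 4\right) 98 = 3 \cdot 98 = 294$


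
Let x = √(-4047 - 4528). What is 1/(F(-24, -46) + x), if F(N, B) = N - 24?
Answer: -48/10879 - 35*I*√7/10879 ≈ -0.0044122 - 0.0085119*I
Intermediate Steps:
F(N, B) = -24 + N
x = 35*I*√7 (x = √(-8575) = 35*I*√7 ≈ 92.601*I)
1/(F(-24, -46) + x) = 1/((-24 - 24) + 35*I*√7) = 1/(-48 + 35*I*√7)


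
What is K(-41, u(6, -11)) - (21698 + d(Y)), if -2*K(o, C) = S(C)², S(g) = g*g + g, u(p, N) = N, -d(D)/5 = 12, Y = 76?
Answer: -27688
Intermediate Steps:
d(D) = -60 (d(D) = -5*12 = -60)
S(g) = g + g² (S(g) = g² + g = g + g²)
K(o, C) = -C²*(1 + C)²/2
K(-41, u(6, -11)) - (21698 + d(Y)) = -½*(-11)²*(1 - 11)² - (21698 - 60) = -½*121*(-10)² - 1*21638 = -½*121*100 - 21638 = -6050 - 21638 = -27688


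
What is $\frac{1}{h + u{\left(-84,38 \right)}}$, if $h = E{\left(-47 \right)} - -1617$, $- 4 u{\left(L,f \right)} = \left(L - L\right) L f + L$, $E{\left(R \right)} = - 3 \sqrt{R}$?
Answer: $\frac{182}{298163} + \frac{i \sqrt{47}}{894489} \approx 0.0006104 + 7.6643 \cdot 10^{-6} i$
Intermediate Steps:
$u{\left(L,f \right)} = - \frac{L}{4}$ ($u{\left(L,f \right)} = - \frac{\left(L - L\right) L f + L}{4} = - \frac{0 L f + L}{4} = - \frac{0 f + L}{4} = - \frac{0 + L}{4} = - \frac{L}{4}$)
$h = 1617 - 3 i \sqrt{47}$ ($h = - 3 \sqrt{-47} - -1617 = - 3 i \sqrt{47} + 1617 = 1617 - 3 i \sqrt{47} \approx 1617.0 - 20.567 i$)
$\frac{1}{h + u{\left(-84,38 \right)}} = \frac{1}{\left(1617 - 3 i \sqrt{47}\right) - -21} = \frac{1}{\left(1617 - 3 i \sqrt{47}\right) + 21} = \frac{1}{1638 - 3 i \sqrt{47}}$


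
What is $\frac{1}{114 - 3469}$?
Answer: $- \frac{1}{3355} \approx -0.00029806$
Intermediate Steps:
$\frac{1}{114 - 3469} = \frac{1}{-3355} = - \frac{1}{3355}$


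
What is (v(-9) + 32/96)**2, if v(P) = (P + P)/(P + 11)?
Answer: 676/9 ≈ 75.111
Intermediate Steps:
v(P) = 2*P/(11 + P) (v(P) = (2*P)/(11 + P) = 2*P/(11 + P))
(v(-9) + 32/96)**2 = (2*(-9)/(11 - 9) + 32/96)**2 = (2*(-9)/2 + 32*(1/96))**2 = (2*(-9)*(1/2) + 1/3)**2 = (-9 + 1/3)**2 = (-26/3)**2 = 676/9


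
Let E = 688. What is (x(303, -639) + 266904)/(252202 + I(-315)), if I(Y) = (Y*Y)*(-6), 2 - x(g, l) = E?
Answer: -133109/171574 ≈ -0.77581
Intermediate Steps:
x(g, l) = -686 (x(g, l) = 2 - 1*688 = 2 - 688 = -686)
I(Y) = -6*Y² (I(Y) = Y²*(-6) = -6*Y²)
(x(303, -639) + 266904)/(252202 + I(-315)) = (-686 + 266904)/(252202 - 6*(-315)²) = 266218/(252202 - 6*99225) = 266218/(252202 - 595350) = 266218/(-343148) = 266218*(-1/343148) = -133109/171574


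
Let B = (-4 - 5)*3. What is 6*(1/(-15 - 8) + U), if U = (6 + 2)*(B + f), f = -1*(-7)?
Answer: -22086/23 ≈ -960.26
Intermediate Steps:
f = 7
B = -27 (B = -9*3 = -27)
U = -160 (U = (6 + 2)*(-27 + 7) = 8*(-20) = -160)
6*(1/(-15 - 8) + U) = 6*(1/(-15 - 8) - 160) = 6*(1/(-23) - 160) = 6*(-1/23 - 160) = 6*(-3681/23) = -22086/23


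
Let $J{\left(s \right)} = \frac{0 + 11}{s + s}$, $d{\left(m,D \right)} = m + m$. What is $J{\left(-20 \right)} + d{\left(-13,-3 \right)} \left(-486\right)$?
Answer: $\frac{505429}{40} \approx 12636.0$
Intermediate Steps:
$d{\left(m,D \right)} = 2 m$
$J{\left(s \right)} = \frac{11}{2 s}$
$J{\left(-20 \right)} + d{\left(-13,-3 \right)} \left(-486\right) = \frac{11}{2 \left(-20\right)} + 2 \left(-13\right) \left(-486\right) = \frac{11}{2} \left(- \frac{1}{20}\right) - -12636 = - \frac{11}{40} + 12636 = \frac{505429}{40}$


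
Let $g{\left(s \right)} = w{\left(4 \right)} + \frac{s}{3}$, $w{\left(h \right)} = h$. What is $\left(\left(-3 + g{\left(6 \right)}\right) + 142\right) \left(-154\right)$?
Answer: $-22330$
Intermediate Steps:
$g{\left(s \right)} = 4 + \frac{s}{3}$
$\left(\left(-3 + g{\left(6 \right)}\right) + 142\right) \left(-154\right) = \left(\left(-3 + \left(4 + \frac{1}{3} \cdot 6\right)\right) + 142\right) \left(-154\right) = \left(\left(-3 + \left(4 + 2\right)\right) + 142\right) \left(-154\right) = \left(\left(-3 + 6\right) + 142\right) \left(-154\right) = \left(3 + 142\right) \left(-154\right) = 145 \left(-154\right) = -22330$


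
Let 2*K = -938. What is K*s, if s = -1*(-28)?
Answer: -13132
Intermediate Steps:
s = 28
K = -469 (K = (1/2)*(-938) = -469)
K*s = -469*28 = -13132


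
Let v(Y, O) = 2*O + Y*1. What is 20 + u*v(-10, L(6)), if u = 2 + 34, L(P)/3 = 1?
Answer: -124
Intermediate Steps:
L(P) = 3 (L(P) = 3*1 = 3)
u = 36
v(Y, O) = Y + 2*O (v(Y, O) = 2*O + Y = Y + 2*O)
20 + u*v(-10, L(6)) = 20 + 36*(-10 + 2*3) = 20 + 36*(-10 + 6) = 20 + 36*(-4) = 20 - 144 = -124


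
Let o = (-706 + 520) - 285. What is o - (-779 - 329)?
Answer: 637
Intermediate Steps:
o = -471 (o = -186 - 285 = -471)
o - (-779 - 329) = -471 - (-779 - 329) = -471 - 1*(-1108) = -471 + 1108 = 637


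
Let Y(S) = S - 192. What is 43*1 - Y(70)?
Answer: 165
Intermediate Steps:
Y(S) = -192 + S
43*1 - Y(70) = 43*1 - (-192 + 70) = 43 - 1*(-122) = 43 + 122 = 165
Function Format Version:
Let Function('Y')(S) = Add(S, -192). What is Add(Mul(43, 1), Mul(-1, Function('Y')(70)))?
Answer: 165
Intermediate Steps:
Function('Y')(S) = Add(-192, S)
Add(Mul(43, 1), Mul(-1, Function('Y')(70))) = Add(Mul(43, 1), Mul(-1, Add(-192, 70))) = Add(43, Mul(-1, -122)) = Add(43, 122) = 165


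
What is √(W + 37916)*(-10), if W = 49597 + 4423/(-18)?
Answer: -5*√3141622/3 ≈ -2954.1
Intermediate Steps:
W = 888323/18 (W = 49597 + 4423*(-1/18) = 49597 - 4423/18 = 888323/18 ≈ 49351.)
√(W + 37916)*(-10) = √(888323/18 + 37916)*(-10) = √(1570811/18)*(-10) = (√3141622/6)*(-10) = -5*√3141622/3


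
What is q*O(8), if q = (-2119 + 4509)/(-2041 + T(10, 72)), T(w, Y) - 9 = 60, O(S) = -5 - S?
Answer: 15535/986 ≈ 15.756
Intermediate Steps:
T(w, Y) = 69 (T(w, Y) = 9 + 60 = 69)
q = -1195/986 (q = (-2119 + 4509)/(-2041 + 69) = 2390/(-1972) = 2390*(-1/1972) = -1195/986 ≈ -1.2120)
q*O(8) = -1195*(-5 - 1*8)/986 = -1195*(-5 - 8)/986 = -1195/986*(-13) = 15535/986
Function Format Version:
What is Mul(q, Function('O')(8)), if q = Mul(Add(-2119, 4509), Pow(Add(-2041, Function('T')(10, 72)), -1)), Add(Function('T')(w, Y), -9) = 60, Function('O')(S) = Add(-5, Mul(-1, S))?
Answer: Rational(15535, 986) ≈ 15.756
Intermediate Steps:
Function('T')(w, Y) = 69 (Function('T')(w, Y) = Add(9, 60) = 69)
q = Rational(-1195, 986) (q = Mul(Add(-2119, 4509), Pow(Add(-2041, 69), -1)) = Mul(2390, Pow(-1972, -1)) = Mul(2390, Rational(-1, 1972)) = Rational(-1195, 986) ≈ -1.2120)
Mul(q, Function('O')(8)) = Mul(Rational(-1195, 986), Add(-5, Mul(-1, 8))) = Mul(Rational(-1195, 986), Add(-5, -8)) = Mul(Rational(-1195, 986), -13) = Rational(15535, 986)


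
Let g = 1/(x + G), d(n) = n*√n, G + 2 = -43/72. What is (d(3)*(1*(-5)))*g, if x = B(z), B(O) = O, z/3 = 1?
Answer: -1080*√3/29 ≈ -64.504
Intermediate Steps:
z = 3 (z = 3*1 = 3)
G = -187/72 (G = -2 - 43/72 = -187/72 ≈ -2.5972)
d(n) = n^(3/2)
x = 3
g = 72/29 (g = 1/(3 - 187/72) = 1/(29/72) = 72/29 ≈ 2.4828)
(d(3)*(1*(-5)))*g = (3^(3/2)*(1*(-5)))*(72/29) = ((3*√3)*(-5))*(72/29) = -15*√3*(72/29) = -1080*√3/29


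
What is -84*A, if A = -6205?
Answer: 521220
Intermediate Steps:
-84*A = -84*(-6205) = 521220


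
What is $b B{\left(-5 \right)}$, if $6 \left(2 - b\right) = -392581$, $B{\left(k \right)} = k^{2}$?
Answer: $\frac{9814825}{6} \approx 1.6358 \cdot 10^{6}$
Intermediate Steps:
$b = \frac{392593}{6}$ ($b = 2 - - \frac{392581}{6} = 2 + \frac{392581}{6} = \frac{392593}{6} \approx 65432.0$)
$b B{\left(-5 \right)} = \frac{392593 \left(-5\right)^{2}}{6} = \frac{392593}{6} \cdot 25 = \frac{9814825}{6}$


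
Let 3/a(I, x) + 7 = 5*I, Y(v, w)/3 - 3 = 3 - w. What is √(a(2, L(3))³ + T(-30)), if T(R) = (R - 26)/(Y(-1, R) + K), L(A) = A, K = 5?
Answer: √6441/113 ≈ 0.71023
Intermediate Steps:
Y(v, w) = 18 - 3*w (Y(v, w) = 9 + 3*(3 - w) = 9 + (9 - 3*w) = 18 - 3*w)
a(I, x) = 3/(-7 + 5*I)
T(R) = (-26 + R)/(23 - 3*R) (T(R) = (R - 26)/((18 - 3*R) + 5) = (-26 + R)/(23 - 3*R))
√(a(2, L(3))³ + T(-30)) = √((3/(-7 + 5*2))³ + (26 - 1*(-30))/(-23 + 3*(-30))) = √((3/(-7 + 10))³ + (26 + 30)/(-23 - 90)) = √((3/3)³ + 56/(-113)) = √((3*(⅓))³ - 1/113*56) = √(1³ - 56/113) = √(1 - 56/113) = √(57/113) = √6441/113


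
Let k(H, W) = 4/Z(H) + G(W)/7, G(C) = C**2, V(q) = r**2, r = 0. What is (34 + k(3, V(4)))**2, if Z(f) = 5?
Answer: 30276/25 ≈ 1211.0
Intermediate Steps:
V(q) = 0 (V(q) = 0**2 = 0)
k(H, W) = 4/5 + W**2/7
(34 + k(3, V(4)))**2 = (34 + (4/5 + (1/7)*0**2))**2 = (34 + (4/5 + (1/7)*0))**2 = (34 + (4/5 + 0))**2 = (34 + 4/5)**2 = (174/5)**2 = 30276/25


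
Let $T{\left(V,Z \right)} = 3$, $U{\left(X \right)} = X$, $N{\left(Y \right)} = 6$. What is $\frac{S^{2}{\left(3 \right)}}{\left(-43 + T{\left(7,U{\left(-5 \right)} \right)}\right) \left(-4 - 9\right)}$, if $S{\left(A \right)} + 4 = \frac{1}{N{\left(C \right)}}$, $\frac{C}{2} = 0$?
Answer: $\frac{529}{18720} \approx 0.028259$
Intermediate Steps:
$C = 0$ ($C = 2 \cdot 0 = 0$)
$S{\left(A \right)} = - \frac{23}{6}$ ($S{\left(A \right)} = -4 + \frac{1}{6} = - \frac{23}{6}$)
$\frac{S^{2}{\left(3 \right)}}{\left(-43 + T{\left(7,U{\left(-5 \right)} \right)}\right) \left(-4 - 9\right)} = \frac{\left(- \frac{23}{6}\right)^{2}}{\left(-43 + 3\right) \left(-4 - 9\right)} = \frac{529}{36 \left(- 40 \left(-4 - 9\right)\right)} = \frac{529}{36 \left(\left(-40\right) \left(-13\right)\right)} = \frac{529}{36 \cdot 520} = \frac{529}{36} \cdot \frac{1}{520} = \frac{529}{18720}$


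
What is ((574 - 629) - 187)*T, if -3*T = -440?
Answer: -106480/3 ≈ -35493.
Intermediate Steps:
T = 440/3 (T = -⅓*(-440) = 440/3 ≈ 146.67)
((574 - 629) - 187)*T = ((574 - 629) - 187)*(440/3) = (-55 - 187)*(440/3) = -242*440/3 = -106480/3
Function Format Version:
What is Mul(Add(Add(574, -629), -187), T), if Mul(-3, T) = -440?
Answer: Rational(-106480, 3) ≈ -35493.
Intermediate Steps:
T = Rational(440, 3) (T = Mul(Rational(-1, 3), -440) = Rational(440, 3) ≈ 146.67)
Mul(Add(Add(574, -629), -187), T) = Mul(Add(Add(574, -629), -187), Rational(440, 3)) = Mul(Add(-55, -187), Rational(440, 3)) = Mul(-242, Rational(440, 3)) = Rational(-106480, 3)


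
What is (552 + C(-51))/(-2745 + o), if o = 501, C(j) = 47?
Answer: -599/2244 ≈ -0.26693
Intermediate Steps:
(552 + C(-51))/(-2745 + o) = (552 + 47)/(-2745 + 501) = 599/(-2244) = 599*(-1/2244) = -599/2244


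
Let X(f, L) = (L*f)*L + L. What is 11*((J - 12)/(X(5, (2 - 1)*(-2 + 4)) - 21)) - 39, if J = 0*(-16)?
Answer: -171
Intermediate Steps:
J = 0
X(f, L) = L + f*L² (X(f, L) = f*L² + L = L + f*L²)
11*((J - 12)/(X(5, (2 - 1)*(-2 + 4)) - 21)) - 39 = 11*((0 - 12)/(((2 - 1)*(-2 + 4))*(1 + ((2 - 1)*(-2 + 4))*5) - 21)) - 39 = 11*(-12/((1*2)*(1 + (1*2)*5) - 21)) - 39 = 11*(-12/(2*(1 + 2*5) - 21)) - 39 = 11*(-12/(2*(1 + 10) - 21)) - 39 = 11*(-12/(2*11 - 21)) - 39 = 11*(-12/(22 - 21)) - 39 = 11*(-12/1) - 39 = 11*(-12*1) - 39 = 11*(-12) - 39 = -132 - 39 = -171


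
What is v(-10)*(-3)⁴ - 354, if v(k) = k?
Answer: -1164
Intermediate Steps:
v(-10)*(-3)⁴ - 354 = -10*(-3)⁴ - 354 = -10*81 - 354 = -810 - 354 = -1164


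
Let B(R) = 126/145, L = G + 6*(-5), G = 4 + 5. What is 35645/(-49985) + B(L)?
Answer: 225917/1449565 ≈ 0.15585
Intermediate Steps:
G = 9
L = -21 (L = 9 + 6*(-5) = 9 - 30 = -21)
B(R) = 126/145 (B(R) = 126*(1/145) = 126/145)
35645/(-49985) + B(L) = 35645/(-49985) + 126/145 = 35645*(-1/49985) + 126/145 = -7129/9997 + 126/145 = 225917/1449565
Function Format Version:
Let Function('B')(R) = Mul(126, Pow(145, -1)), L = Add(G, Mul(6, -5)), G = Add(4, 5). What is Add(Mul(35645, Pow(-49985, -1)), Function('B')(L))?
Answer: Rational(225917, 1449565) ≈ 0.15585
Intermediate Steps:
G = 9
L = -21 (L = Add(9, Mul(6, -5)) = Add(9, -30) = -21)
Function('B')(R) = Rational(126, 145) (Function('B')(R) = Mul(126, Rational(1, 145)) = Rational(126, 145))
Add(Mul(35645, Pow(-49985, -1)), Function('B')(L)) = Add(Mul(35645, Pow(-49985, -1)), Rational(126, 145)) = Add(Mul(35645, Rational(-1, 49985)), Rational(126, 145)) = Add(Rational(-7129, 9997), Rational(126, 145)) = Rational(225917, 1449565)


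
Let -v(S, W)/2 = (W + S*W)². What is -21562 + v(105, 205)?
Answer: -944407362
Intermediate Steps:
v(S, W) = -2*(W + S*W)²
-21562 + v(105, 205) = -21562 - 2*205²*(1 + 105)² = -21562 - 2*42025*106² = -21562 - 2*42025*11236 = -21562 - 944385800 = -944407362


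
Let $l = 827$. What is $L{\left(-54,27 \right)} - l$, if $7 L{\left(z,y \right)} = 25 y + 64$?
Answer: $- \frac{5050}{7} \approx -721.43$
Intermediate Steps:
$L{\left(z,y \right)} = \frac{64}{7} + \frac{25 y}{7}$ ($L{\left(z,y \right)} = \frac{25 y + 64}{7} = \frac{64 + 25 y}{7} = \frac{64}{7} + \frac{25 y}{7}$)
$L{\left(-54,27 \right)} - l = \left(\frac{64}{7} + \frac{25}{7} \cdot 27\right) - 827 = \left(\frac{64}{7} + \frac{675}{7}\right) - 827 = \frac{739}{7} - 827 = - \frac{5050}{7}$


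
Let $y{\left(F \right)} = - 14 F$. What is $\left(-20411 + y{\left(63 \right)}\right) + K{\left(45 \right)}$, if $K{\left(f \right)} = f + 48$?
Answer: $-21200$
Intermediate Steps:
$K{\left(f \right)} = 48 + f$
$\left(-20411 + y{\left(63 \right)}\right) + K{\left(45 \right)} = \left(-20411 - 882\right) + \left(48 + 45\right) = \left(-20411 - 882\right) + 93 = -21293 + 93 = -21200$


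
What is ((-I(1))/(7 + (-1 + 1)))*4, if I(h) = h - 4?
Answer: 12/7 ≈ 1.7143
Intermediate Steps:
I(h) = -4 + h
((-I(1))/(7 + (-1 + 1)))*4 = ((-(-4 + 1))/(7 + (-1 + 1)))*4 = ((-1*(-3))/(7 + 0))*4 = (3/7)*4 = 12/7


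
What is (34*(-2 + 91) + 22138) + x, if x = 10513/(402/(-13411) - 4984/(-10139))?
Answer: 3008903053721/62764546 ≈ 47940.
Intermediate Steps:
x = 1429496018177/62764546 (x = 10513/(402*(-1/13411) - 4984*(-1/10139)) = 10513/(-402/13411 + 4984/10139) = 10513/(62764546/135974129) = 10513*(135974129/62764546) = 1429496018177/62764546 ≈ 22776.)
(34*(-2 + 91) + 22138) + x = (34*(-2 + 91) + 22138) + 1429496018177/62764546 = (34*89 + 22138) + 1429496018177/62764546 = (3026 + 22138) + 1429496018177/62764546 = 25164 + 1429496018177/62764546 = 3008903053721/62764546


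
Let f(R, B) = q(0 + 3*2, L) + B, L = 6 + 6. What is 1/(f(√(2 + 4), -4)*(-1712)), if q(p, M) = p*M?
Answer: -1/116416 ≈ -8.5899e-6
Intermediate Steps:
L = 12
q(p, M) = M*p
f(R, B) = 72 + B (f(R, B) = 12*(0 + 3*2) + B = 12*(0 + 6) + B = 12*6 + B = 72 + B)
1/(f(√(2 + 4), -4)*(-1712)) = 1/((72 - 4)*(-1712)) = 1/(68*(-1712)) = 1/(-116416) = -1/116416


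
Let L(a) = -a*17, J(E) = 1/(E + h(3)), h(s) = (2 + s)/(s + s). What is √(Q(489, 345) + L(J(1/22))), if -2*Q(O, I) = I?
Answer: I*√645366/58 ≈ 13.851*I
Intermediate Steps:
Q(O, I) = -I/2
h(s) = (2 + s)/(2*s) (h(s) = (2 + s)/((2*s)) = (2 + s)*(1/(2*s)) = (2 + s)/(2*s))
J(E) = 1/(⅚ + E) (J(E) = 1/(E + (½)*(2 + 3)/3) = 1/(E + (½)*(⅓)*5) = 1/(E + ⅚) = 1/(⅚ + E))
L(a) = -17*a
√(Q(489, 345) + L(J(1/22))) = √(-½*345 - 102/(5 + 6/22)) = √(-345/2 - 102/(5 + 6*(1/22))) = √(-345/2 - 102/(5 + 3/11)) = √(-345/2 - 102/58/11) = √(-345/2 - 102*11/58) = √(-345/2 - 17*33/29) = √(-345/2 - 561/29) = √(-11127/58) = I*√645366/58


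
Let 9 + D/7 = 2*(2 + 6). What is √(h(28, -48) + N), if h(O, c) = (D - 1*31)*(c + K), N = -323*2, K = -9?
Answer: 2*I*√418 ≈ 40.89*I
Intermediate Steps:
D = 49 (D = -63 + 7*(2*(2 + 6)) = -63 + 7*(2*8) = -63 + 7*16 = -63 + 112 = 49)
N = -646
h(O, c) = -162 + 18*c (h(O, c) = (49 - 1*31)*(c - 9) = (49 - 31)*(-9 + c) = 18*(-9 + c) = -162 + 18*c)
√(h(28, -48) + N) = √((-162 + 18*(-48)) - 646) = √((-162 - 864) - 646) = √(-1026 - 646) = √(-1672) = 2*I*√418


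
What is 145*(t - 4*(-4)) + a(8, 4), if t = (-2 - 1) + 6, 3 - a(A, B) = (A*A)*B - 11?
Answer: 2513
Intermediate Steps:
a(A, B) = 14 - B*A² (a(A, B) = 3 - ((A*A)*B - 11) = 3 - (A²*B - 11) = 3 - (B*A² - 11) = 3 - (-11 + B*A²) = 3 + (11 - B*A²) = 14 - B*A²)
t = 3 (t = -3 + 6 = 3)
145*(t - 4*(-4)) + a(8, 4) = 145*(3 - 4*(-4)) + (14 - 1*4*8²) = 145*(3 + 16) + (14 - 1*4*64) = 145*19 + (14 - 256) = 2755 - 242 = 2513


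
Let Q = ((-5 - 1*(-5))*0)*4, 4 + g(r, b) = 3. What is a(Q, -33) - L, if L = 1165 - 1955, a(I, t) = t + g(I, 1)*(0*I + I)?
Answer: 757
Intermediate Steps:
g(r, b) = -1 (g(r, b) = -4 + 3 = -1)
Q = 0 (Q = ((-5 + 5)*0)*4 = (0*0)*4 = 0*4 = 0)
a(I, t) = t - I (a(I, t) = t - (0*I + I) = t - (0 + I) = t - I)
L = -790
a(Q, -33) - L = (-33 - 1*0) - 1*(-790) = (-33 + 0) + 790 = -33 + 790 = 757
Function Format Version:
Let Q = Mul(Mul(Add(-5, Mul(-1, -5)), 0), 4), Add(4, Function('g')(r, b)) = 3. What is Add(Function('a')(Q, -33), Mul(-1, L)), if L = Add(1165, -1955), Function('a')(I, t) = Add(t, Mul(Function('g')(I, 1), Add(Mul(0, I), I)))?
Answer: 757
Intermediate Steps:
Function('g')(r, b) = -1 (Function('g')(r, b) = Add(-4, 3) = -1)
Q = 0 (Q = Mul(Mul(Add(-5, 5), 0), 4) = Mul(Mul(0, 0), 4) = Mul(0, 4) = 0)
Function('a')(I, t) = Add(t, Mul(-1, I)) (Function('a')(I, t) = Add(t, Mul(-1, Add(Mul(0, I), I))) = Add(t, Mul(-1, Add(0, I))) = Add(t, Mul(-1, I)))
L = -790
Add(Function('a')(Q, -33), Mul(-1, L)) = Add(Add(-33, Mul(-1, 0)), Mul(-1, -790)) = Add(Add(-33, 0), 790) = Add(-33, 790) = 757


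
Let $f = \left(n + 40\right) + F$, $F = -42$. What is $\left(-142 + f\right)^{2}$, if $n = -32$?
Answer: $30976$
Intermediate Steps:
$f = -34$ ($f = \left(-32 + 40\right) - 42 = 8 - 42 = -34$)
$\left(-142 + f\right)^{2} = \left(-142 - 34\right)^{2} = \left(-176\right)^{2} = 30976$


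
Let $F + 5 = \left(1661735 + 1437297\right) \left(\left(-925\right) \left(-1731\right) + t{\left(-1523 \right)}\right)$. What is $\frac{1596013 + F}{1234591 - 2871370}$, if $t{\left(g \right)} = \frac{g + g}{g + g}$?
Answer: $- \frac{4962097257640}{1636779} \approx -3.0316 \cdot 10^{6}$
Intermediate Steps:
$t{\left(g \right)} = 1$ ($t{\left(g \right)} = \frac{2 g}{2 g} = 2 g \frac{1}{2 g} = 1$)
$F = 4962095661627$ ($F = -5 + \left(1661735 + 1437297\right) \left(\left(-925\right) \left(-1731\right) + 1\right) = -5 + 3099032 \left(1601175 + 1\right) = -5 + 3099032 \cdot 1601176 = -5 + 4962095661632 = 4962095661627$)
$\frac{1596013 + F}{1234591 - 2871370} = \frac{1596013 + 4962095661627}{1234591 - 2871370} = \frac{4962097257640}{-1636779} = 4962097257640 \left(- \frac{1}{1636779}\right) = - \frac{4962097257640}{1636779}$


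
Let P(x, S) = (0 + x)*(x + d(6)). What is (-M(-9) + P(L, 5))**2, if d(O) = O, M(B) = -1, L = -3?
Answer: 64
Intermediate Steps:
P(x, S) = x*(6 + x) (P(x, S) = (0 + x)*(x + 6) = x*(6 + x))
(-M(-9) + P(L, 5))**2 = (-1*(-1) - 3*(6 - 3))**2 = (1 - 3*3)**2 = (1 - 9)**2 = (-8)**2 = 64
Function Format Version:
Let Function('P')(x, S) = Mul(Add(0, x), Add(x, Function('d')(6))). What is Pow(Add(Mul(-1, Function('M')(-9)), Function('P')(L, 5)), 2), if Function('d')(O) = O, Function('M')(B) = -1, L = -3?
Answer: 64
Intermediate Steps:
Function('P')(x, S) = Mul(x, Add(6, x)) (Function('P')(x, S) = Mul(Add(0, x), Add(x, 6)) = Mul(x, Add(6, x)))
Pow(Add(Mul(-1, Function('M')(-9)), Function('P')(L, 5)), 2) = Pow(Add(Mul(-1, -1), Mul(-3, Add(6, -3))), 2) = Pow(Add(1, Mul(-3, 3)), 2) = Pow(Add(1, -9), 2) = Pow(-8, 2) = 64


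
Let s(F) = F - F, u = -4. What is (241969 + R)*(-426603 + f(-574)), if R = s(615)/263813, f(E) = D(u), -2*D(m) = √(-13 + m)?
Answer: -103224701307 - 241969*I*√17/2 ≈ -1.0322e+11 - 4.9883e+5*I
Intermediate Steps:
s(F) = 0
D(m) = -√(-13 + m)/2
f(E) = -I*√17/2 (f(E) = -√(-13 - 4)/2 = -I*√17/2)
R = 0 (R = 0/263813 = 0*(1/263813) = 0)
(241969 + R)*(-426603 + f(-574)) = (241969 + 0)*(-426603 - I*√17/2) = 241969*(-426603 - I*√17/2) = -103224701307 - 241969*I*√17/2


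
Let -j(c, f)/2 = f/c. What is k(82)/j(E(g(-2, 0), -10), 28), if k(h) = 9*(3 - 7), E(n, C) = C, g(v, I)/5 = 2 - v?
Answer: -45/7 ≈ -6.4286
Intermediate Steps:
g(v, I) = 10 - 5*v (g(v, I) = 5*(2 - v) = 10 - 5*v)
j(c, f) = -2*f/c
k(h) = -36 (k(h) = 9*(-4) = -36)
k(82)/j(E(g(-2, 0), -10), 28) = -36/((-2*28/(-10))) = -36/((-2*28*(-⅒))) = -36/28/5 = -36*5/28 = -45/7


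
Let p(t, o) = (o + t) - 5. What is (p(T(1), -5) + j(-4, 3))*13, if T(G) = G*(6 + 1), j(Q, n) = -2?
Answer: -65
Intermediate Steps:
T(G) = 7*G (T(G) = G*7 = 7*G)
p(t, o) = -5 + o + t
(p(T(1), -5) + j(-4, 3))*13 = ((-5 - 5 + 7*1) - 2)*13 = ((-5 - 5 + 7) - 2)*13 = (-3 - 2)*13 = -5*13 = -65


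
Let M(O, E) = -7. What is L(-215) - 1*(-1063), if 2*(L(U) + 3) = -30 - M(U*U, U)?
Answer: 2097/2 ≈ 1048.5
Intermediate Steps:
L(U) = -29/2 (L(U) = -3 + (-30 - 1*(-7))/2 = -3 + (-30 + 7)/2 = -3 + (1/2)*(-23) = -3 - 23/2 = -29/2)
L(-215) - 1*(-1063) = -29/2 - 1*(-1063) = -29/2 + 1063 = 2097/2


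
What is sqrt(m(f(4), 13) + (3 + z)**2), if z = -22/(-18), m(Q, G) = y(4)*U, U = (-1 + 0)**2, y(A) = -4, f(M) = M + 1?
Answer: 4*sqrt(70)/9 ≈ 3.7185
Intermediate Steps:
f(M) = 1 + M
U = 1 (U = (-1)**2 = 1)
m(Q, G) = -4 (m(Q, G) = -4*1 = -4)
z = 11/9 (z = -22*(-1/18) = 11/9 ≈ 1.2222)
sqrt(m(f(4), 13) + (3 + z)**2) = sqrt(-4 + (3 + 11/9)**2) = sqrt(-4 + (38/9)**2) = sqrt(-4 + 1444/81) = sqrt(1120/81) = 4*sqrt(70)/9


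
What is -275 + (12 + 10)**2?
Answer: 209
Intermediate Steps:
-275 + (12 + 10)**2 = -275 + 22**2 = -275 + 484 = 209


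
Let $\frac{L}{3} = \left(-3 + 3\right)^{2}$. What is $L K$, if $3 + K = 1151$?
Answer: $0$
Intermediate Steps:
$K = 1148$ ($K = -3 + 1151 = 1148$)
$L = 0$ ($L = 3 \left(-3 + 3\right)^{2} = 3 \cdot 0^{2} = 3 \cdot 0 = 0$)
$L K = 0 \cdot 1148 = 0$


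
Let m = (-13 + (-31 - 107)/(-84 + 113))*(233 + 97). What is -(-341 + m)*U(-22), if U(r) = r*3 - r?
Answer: -7912916/29 ≈ -2.7286e+5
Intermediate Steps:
m = -169950/29 (m = (-13 - 138/29)*330 = -515/29*330 = -169950/29 ≈ -5860.3)
U(r) = 2*r (U(r) = 3*r - r = 2*r)
-(-341 + m)*U(-22) = -(-341 - 169950/29)*2*(-22) = -(-179839)*(-44)/29 = -1*7912916/29 = -7912916/29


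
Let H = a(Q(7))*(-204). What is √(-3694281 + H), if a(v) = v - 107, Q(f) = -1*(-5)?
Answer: I*√3673473 ≈ 1916.6*I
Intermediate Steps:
Q(f) = 5
a(v) = -107 + v
H = 20808 (H = (-107 + 5)*(-204) = -102*(-204) = 20808)
√(-3694281 + H) = √(-3694281 + 20808) = √(-3673473) = I*√3673473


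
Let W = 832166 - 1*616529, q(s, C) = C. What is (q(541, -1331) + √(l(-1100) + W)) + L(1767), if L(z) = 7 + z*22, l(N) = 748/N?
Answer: 37550 + 2*√1347727/5 ≈ 38014.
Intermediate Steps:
W = 215637 (W = 832166 - 616529 = 215637)
L(z) = 7 + 22*z
(q(541, -1331) + √(l(-1100) + W)) + L(1767) = (-1331 + √(748/(-1100) + 215637)) + (7 + 22*1767) = (-1331 + √(748*(-1/1100) + 215637)) + (7 + 38874) = (-1331 + √(-17/25 + 215637)) + 38881 = (-1331 + √(5390908/25)) + 38881 = (-1331 + 2*√1347727/5) + 38881 = 37550 + 2*√1347727/5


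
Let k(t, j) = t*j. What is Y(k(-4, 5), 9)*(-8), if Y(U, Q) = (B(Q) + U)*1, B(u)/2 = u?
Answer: 16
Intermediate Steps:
k(t, j) = j*t
B(u) = 2*u
Y(U, Q) = U + 2*Q (Y(U, Q) = (2*Q + U)*1 = (U + 2*Q)*1 = U + 2*Q)
Y(k(-4, 5), 9)*(-8) = (5*(-4) + 2*9)*(-8) = (-20 + 18)*(-8) = -2*(-8) = 16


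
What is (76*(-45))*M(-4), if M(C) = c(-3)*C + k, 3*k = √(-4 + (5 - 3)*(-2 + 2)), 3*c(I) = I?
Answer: -13680 - 2280*I ≈ -13680.0 - 2280.0*I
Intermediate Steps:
c(I) = I/3
k = 2*I/3 (k = √(-4 + (5 - 3)*(-2 + 2))/3 = √(-4 + 2*0)/3 = √(-4 + 0)/3 = √(-4)/3 = (2*I)/3 = 2*I/3 ≈ 0.66667*I)
M(C) = -C + 2*I/3 (M(C) = ((⅓)*(-3))*C + 2*I/3 = -C + 2*I/3)
(76*(-45))*M(-4) = (76*(-45))*(-1*(-4) + 2*I/3) = -3420*(4 + 2*I/3) = -13680 - 2280*I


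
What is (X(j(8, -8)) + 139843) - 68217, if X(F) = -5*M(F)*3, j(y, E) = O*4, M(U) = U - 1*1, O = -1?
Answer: 71701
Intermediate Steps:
M(U) = -1 + U (M(U) = U - 1 = -1 + U)
j(y, E) = -4 (j(y, E) = -1*4 = -4)
X(F) = 15 - 15*F (X(F) = -5*(-1 + F)*3 = (5 - 5*F)*3 = 15 - 15*F)
(X(j(8, -8)) + 139843) - 68217 = ((15 - 15*(-4)) + 139843) - 68217 = ((15 + 60) + 139843) - 68217 = (75 + 139843) - 68217 = 139918 - 68217 = 71701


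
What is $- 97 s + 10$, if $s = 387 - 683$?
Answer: $28722$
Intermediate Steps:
$s = -296$ ($s = 387 - 683 = -296$)
$- 97 s + 10 = \left(-97\right) \left(-296\right) + 10 = 28712 + 10 = 28722$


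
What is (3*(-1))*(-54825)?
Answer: 164475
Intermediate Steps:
(3*(-1))*(-54825) = -3*(-54825) = 164475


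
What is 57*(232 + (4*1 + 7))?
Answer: 13851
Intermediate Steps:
57*(232 + (4*1 + 7)) = 57*(232 + (4 + 7)) = 57*(232 + 11) = 57*243 = 13851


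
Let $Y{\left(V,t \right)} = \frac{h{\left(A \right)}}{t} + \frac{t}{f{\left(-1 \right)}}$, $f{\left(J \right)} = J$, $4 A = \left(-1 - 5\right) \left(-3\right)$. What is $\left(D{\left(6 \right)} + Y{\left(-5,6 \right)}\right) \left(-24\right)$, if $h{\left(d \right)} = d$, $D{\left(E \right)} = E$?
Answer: $-18$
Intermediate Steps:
$A = \frac{9}{2}$ ($A = \frac{\left(-1 - 5\right) \left(-3\right)}{4} = \frac{\left(-6\right) \left(-3\right)}{4} = \frac{1}{4} \cdot 18 = \frac{9}{2} \approx 4.5$)
$Y{\left(V,t \right)} = - t + \frac{9}{2 t}$ ($Y{\left(V,t \right)} = \frac{9}{2 t} + \frac{t}{-1} = \frac{9}{2 t} + t \left(-1\right) = \frac{9}{2 t} - t = - t + \frac{9}{2 t}$)
$\left(D{\left(6 \right)} + Y{\left(-5,6 \right)}\right) \left(-24\right) = \left(6 + \left(\left(-1\right) 6 + \frac{9}{2 \cdot 6}\right)\right) \left(-24\right) = \left(6 + \left(-6 + \frac{9}{2} \cdot \frac{1}{6}\right)\right) \left(-24\right) = \left(6 + \left(-6 + \frac{3}{4}\right)\right) \left(-24\right) = \left(6 - \frac{21}{4}\right) \left(-24\right) = \frac{3}{4} \left(-24\right) = -18$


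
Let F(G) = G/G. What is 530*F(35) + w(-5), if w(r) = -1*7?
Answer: 523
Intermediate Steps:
F(G) = 1
w(r) = -7
530*F(35) + w(-5) = 530*1 - 7 = 530 - 7 = 523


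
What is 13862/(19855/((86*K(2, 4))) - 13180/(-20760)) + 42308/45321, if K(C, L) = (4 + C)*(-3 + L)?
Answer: 18743141288516/52747435023 ≈ 355.34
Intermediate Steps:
K(C, L) = (-3 + L)*(4 + C)
13862/(19855/((86*K(2, 4))) - 13180/(-20760)) + 42308/45321 = 13862/(19855/((86*(-12 - 3*2 + 4*4 + 2*4))) - 13180/(-20760)) + 42308/45321 = 13862/(19855/((86*(-12 - 6 + 16 + 8))) - 13180*(-1/20760)) + 42308*(1/45321) = 13862/(19855/((86*6)) + 659/1038) + 42308/45321 = 13862/(19855/516 + 659/1038) + 42308/45321 = 13862/(1163863/29756) + 42308/45321 = 13862*(29756/1163863) + 42308/45321 = 412477672/1163863 + 42308/45321 = 18743141288516/52747435023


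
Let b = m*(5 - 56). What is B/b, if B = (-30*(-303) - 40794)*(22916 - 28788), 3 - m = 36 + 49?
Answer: 31027648/697 ≈ 44516.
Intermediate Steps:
m = -82 (m = 3 - (36 + 49) = 3 - 1*85 = 3 - 85 = -82)
B = 186165888 (B = (9090 - 40794)*(-5872) = -31704*(-5872) = 186165888)
b = 4182 (b = -82*(5 - 56) = -82*(-51) = 4182)
B/b = 186165888/4182 = 186165888*(1/4182) = 31027648/697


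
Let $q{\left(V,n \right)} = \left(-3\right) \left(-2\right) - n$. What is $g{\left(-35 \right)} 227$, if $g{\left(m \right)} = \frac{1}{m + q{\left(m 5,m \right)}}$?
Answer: $\frac{227}{6} \approx 37.833$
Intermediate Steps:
$q{\left(V,n \right)} = 6 - n$
$g{\left(m \right)} = \frac{1}{6}$ ($g{\left(m \right)} = \frac{1}{m - \left(-6 + m\right)} = \frac{1}{6}$)
$g{\left(-35 \right)} 227 = \frac{1}{6} \cdot 227 = \frac{227}{6}$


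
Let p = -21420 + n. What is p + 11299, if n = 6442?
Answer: -3679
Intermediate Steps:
p = -14978 (p = -21420 + 6442 = -14978)
p + 11299 = -14978 + 11299 = -3679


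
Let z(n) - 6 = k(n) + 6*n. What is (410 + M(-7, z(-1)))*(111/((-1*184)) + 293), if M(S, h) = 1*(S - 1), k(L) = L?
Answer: 10814001/92 ≈ 1.1754e+5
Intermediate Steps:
z(n) = 6 + 7*n (z(n) = 6 + (n + 6*n) = 6 + 7*n)
M(S, h) = -1 + S (M(S, h) = 1*(-1 + S) = -1 + S)
(410 + M(-7, z(-1)))*(111/((-1*184)) + 293) = (410 + (-1 - 7))*(111/((-1*184)) + 293) = (410 - 8)*(111/(-184) + 293) = 402*(111*(-1/184) + 293) = 402*(-111/184 + 293) = 402*(53801/184) = 10814001/92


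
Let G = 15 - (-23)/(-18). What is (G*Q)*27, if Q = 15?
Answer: 11115/2 ≈ 5557.5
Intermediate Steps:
G = 247/18 (G = 15 - (-23)*(-1)/18 = 15 - 1*23/18 = 15 - 23/18 = 247/18 ≈ 13.722)
(G*Q)*27 = ((247/18)*15)*27 = (1235/6)*27 = 11115/2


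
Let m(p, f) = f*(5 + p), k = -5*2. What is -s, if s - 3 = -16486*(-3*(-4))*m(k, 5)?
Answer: -4945803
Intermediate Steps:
k = -10
s = 4945803 (s = 3 - 16486*(-3*(-4))*5*(5 - 10) = 3 - 197832*5*(-5) = 3 - 197832*(-25) = 3 - 16486*(-300) = 3 + 4945800 = 4945803)
-s = -1*4945803 = -4945803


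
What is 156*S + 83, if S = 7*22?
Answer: 24107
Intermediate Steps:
S = 154
156*S + 83 = 156*154 + 83 = 24024 + 83 = 24107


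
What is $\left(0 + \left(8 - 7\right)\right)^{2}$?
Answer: $1$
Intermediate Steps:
$\left(0 + \left(8 - 7\right)\right)^{2} = \left(0 + 1\right)^{2} = 1^{2} = 1$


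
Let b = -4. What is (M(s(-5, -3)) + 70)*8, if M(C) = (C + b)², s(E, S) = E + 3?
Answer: 848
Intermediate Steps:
s(E, S) = 3 + E
M(C) = (-4 + C)² (M(C) = (C - 4)² = (-4 + C)²)
(M(s(-5, -3)) + 70)*8 = ((-4 + (3 - 5))² + 70)*8 = ((-4 - 2)² + 70)*8 = ((-6)² + 70)*8 = (36 + 70)*8 = 106*8 = 848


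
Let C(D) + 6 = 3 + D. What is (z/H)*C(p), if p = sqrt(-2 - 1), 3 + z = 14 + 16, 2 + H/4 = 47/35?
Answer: 2835/92 - 945*I*sqrt(3)/92 ≈ 30.815 - 17.791*I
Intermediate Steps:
H = -92/35 (H = -8 + 4*(47/35) = -8 + 188/35 = -92/35 ≈ -2.6286)
z = 27 (z = -3 + (14 + 16) = -3 + 30 = 27)
p = I*sqrt(3) (p = sqrt(-3) = I*sqrt(3) ≈ 1.732*I)
C(D) = -3 + D (C(D) = -6 + (3 + D) = -3 + D)
(z/H)*C(p) = (27/(-92/35))*(-3 + I*sqrt(3)) = (-35/92*27)*(-3 + I*sqrt(3)) = -945*(-3 + I*sqrt(3))/92 = 2835/92 - 945*I*sqrt(3)/92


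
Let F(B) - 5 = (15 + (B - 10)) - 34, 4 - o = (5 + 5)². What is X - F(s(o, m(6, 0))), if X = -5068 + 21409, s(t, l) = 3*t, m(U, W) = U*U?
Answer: 16653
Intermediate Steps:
m(U, W) = U²
o = -96 (o = 4 - (5 + 5)² = 4 - 1*10² = 4 - 1*100 = 4 - 100 = -96)
X = 16341
F(B) = -24 + B (F(B) = 5 + ((15 + (B - 10)) - 34) = 5 + ((15 + (-10 + B)) - 34) = 5 + ((5 + B) - 34) = 5 + (-29 + B) = -24 + B)
X - F(s(o, m(6, 0))) = 16341 - (-24 + 3*(-96)) = 16341 - (-24 - 288) = 16341 - 1*(-312) = 16341 + 312 = 16653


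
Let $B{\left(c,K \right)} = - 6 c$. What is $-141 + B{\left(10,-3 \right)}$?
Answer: $-201$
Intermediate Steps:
$-141 + B{\left(10,-3 \right)} = -141 - 60 = -201$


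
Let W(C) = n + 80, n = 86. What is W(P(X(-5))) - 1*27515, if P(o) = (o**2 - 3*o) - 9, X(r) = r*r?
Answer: -27349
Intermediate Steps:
X(r) = r**2
P(o) = -9 + o**2 - 3*o
W(C) = 166 (W(C) = 86 + 80 = 166)
W(P(X(-5))) - 1*27515 = 166 - 1*27515 = 166 - 27515 = -27349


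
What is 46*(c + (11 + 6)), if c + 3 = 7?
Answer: 966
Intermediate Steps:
c = 4 (c = -3 + 7 = 4)
46*(c + (11 + 6)) = 46*(4 + (11 + 6)) = 46*(4 + 17) = 46*21 = 966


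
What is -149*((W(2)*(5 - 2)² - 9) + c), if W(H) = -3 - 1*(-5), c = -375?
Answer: 54534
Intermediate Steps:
W(H) = 2 (W(H) = -3 + 5 = 2)
-149*((W(2)*(5 - 2)² - 9) + c) = -149*((2*(5 - 2)² - 9) - 375) = -149*((2*3² - 9) - 375) = -149*((2*9 - 9) - 375) = -149*((18 - 9) - 375) = -149*(9 - 375) = -149*(-366) = 54534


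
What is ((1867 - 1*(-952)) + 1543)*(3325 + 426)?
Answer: 16361862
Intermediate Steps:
((1867 - 1*(-952)) + 1543)*(3325 + 426) = ((1867 + 952) + 1543)*3751 = (2819 + 1543)*3751 = 4362*3751 = 16361862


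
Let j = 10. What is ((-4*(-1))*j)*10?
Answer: 400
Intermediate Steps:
((-4*(-1))*j)*10 = (-4*(-1)*10)*10 = (4*10)*10 = 40*10 = 400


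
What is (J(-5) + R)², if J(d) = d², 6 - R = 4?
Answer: 729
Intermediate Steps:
R = 2 (R = 6 - 1*4 = 6 - 4 = 2)
(J(-5) + R)² = ((-5)² + 2)² = (25 + 2)² = 27² = 729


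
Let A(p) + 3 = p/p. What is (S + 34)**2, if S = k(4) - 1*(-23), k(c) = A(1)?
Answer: 3025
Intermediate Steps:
A(p) = -2 (A(p) = -3 + p/p = -3 + 1 = -2)
k(c) = -2
S = 21 (S = -2 - 1*(-23) = -2 + 23 = 21)
(S + 34)**2 = (21 + 34)**2 = 55**2 = 3025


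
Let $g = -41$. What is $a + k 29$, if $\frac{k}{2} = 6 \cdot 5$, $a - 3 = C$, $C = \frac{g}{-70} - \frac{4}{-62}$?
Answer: $\frac{3783721}{2170} \approx 1743.7$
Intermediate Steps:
$C = \frac{1411}{2170}$ ($C = - \frac{41}{-70} - \frac{4}{-62} = \left(-41\right) \left(- \frac{1}{70}\right) - - \frac{2}{31} = \frac{41}{70} + \frac{2}{31} = \frac{1411}{2170} \approx 0.65023$)
$a = \frac{7921}{2170}$ ($a = 3 + \frac{1411}{2170} = \frac{7921}{2170} \approx 3.6502$)
$k = 60$ ($k = 2 \cdot 6 \cdot 5 = 2 \cdot 30 = 60$)
$a + k 29 = \frac{7921}{2170} + 60 \cdot 29 = \frac{7921}{2170} + 1740 = \frac{3783721}{2170}$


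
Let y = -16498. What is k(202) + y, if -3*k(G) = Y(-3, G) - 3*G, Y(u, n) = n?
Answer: -49090/3 ≈ -16363.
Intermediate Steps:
k(G) = 2*G/3 (k(G) = -(G - 3*G)/3 = -(-2)*G/3 = 2*G/3)
k(202) + y = (⅔)*202 - 16498 = 404/3 - 16498 = -49090/3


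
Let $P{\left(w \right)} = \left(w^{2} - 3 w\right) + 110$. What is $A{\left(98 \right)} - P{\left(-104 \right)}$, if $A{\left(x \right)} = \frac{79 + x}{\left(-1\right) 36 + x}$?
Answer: $- \frac{696579}{62} \approx -11235.0$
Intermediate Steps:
$P{\left(w \right)} = 110 + w^{2} - 3 w$
$A{\left(x \right)} = \frac{79 + x}{-36 + x}$
$A{\left(98 \right)} - P{\left(-104 \right)} = \frac{79 + 98}{-36 + 98} - \left(110 + \left(-104\right)^{2} - -312\right) = \frac{1}{62} \cdot 177 - \left(110 + 10816 + 312\right) = \frac{1}{62} \cdot 177 - 11238 = \frac{177}{62} - 11238 = - \frac{696579}{62}$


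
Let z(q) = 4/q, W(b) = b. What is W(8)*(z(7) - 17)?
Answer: -920/7 ≈ -131.43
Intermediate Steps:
W(8)*(z(7) - 17) = 8*(4/7 - 17) = 8*(-115/7) = -920/7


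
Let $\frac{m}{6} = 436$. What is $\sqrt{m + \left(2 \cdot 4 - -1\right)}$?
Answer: $5 \sqrt{105} \approx 51.235$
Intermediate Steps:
$m = 2616$ ($m = 6 \cdot 436 = 2616$)
$\sqrt{m + \left(2 \cdot 4 - -1\right)} = \sqrt{2616 + \left(2 \cdot 4 - -1\right)} = \sqrt{2616 + \left(8 + 1\right)} = \sqrt{2616 + 9} = \sqrt{2625} = 5 \sqrt{105}$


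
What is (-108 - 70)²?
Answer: 31684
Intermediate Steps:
(-108 - 70)² = (-178)² = 31684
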